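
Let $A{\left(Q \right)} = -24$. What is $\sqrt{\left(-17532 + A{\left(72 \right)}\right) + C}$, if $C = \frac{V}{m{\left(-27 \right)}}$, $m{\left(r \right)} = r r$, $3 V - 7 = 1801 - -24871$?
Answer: $\frac{i \sqrt{12789431}}{27} \approx 132.45 i$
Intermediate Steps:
$V = 8893$ ($V = \frac{7}{3} + \frac{1801 - -24871}{3} = \frac{7}{3} + \frac{1801 + 24871}{3} = \frac{7}{3} + \frac{1}{3} \cdot 26672 = \frac{7}{3} + \frac{26672}{3} = 8893$)
$m{\left(r \right)} = r^{2}$
$C = \frac{8893}{729}$ ($C = \frac{8893}{\left(-27\right)^{2}} = \frac{8893}{729} \approx 12.199$)
$\sqrt{\left(-17532 + A{\left(72 \right)}\right) + C} = \sqrt{\left(-17532 - 24\right) + \frac{8893}{729}} = \sqrt{-17556 + \frac{8893}{729}} = \sqrt{- \frac{12789431}{729}} = \frac{i \sqrt{12789431}}{27}$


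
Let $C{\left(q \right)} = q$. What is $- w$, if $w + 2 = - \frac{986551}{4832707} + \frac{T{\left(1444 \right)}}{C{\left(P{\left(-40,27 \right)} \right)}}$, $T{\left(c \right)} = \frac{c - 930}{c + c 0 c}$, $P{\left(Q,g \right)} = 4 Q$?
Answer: $\frac{3412069259}{1546466240} \approx 2.2064$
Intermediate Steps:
$T{\left(c \right)} = \frac{-930 + c}{c}$ ($T{\left(c \right)} = \frac{-930 + c}{c + 0 c} = \frac{-930 + c}{c + 0} = \frac{-930 + c}{c}$)
$w = - \frac{3412069259}{1546466240}$ ($w = -2 - \left(\frac{986551}{4832707} - \frac{\frac{1}{1444} \left(-930 + 1444\right)}{4 \left(-40\right)}\right) = -2 - \left(\frac{986551}{4832707} - \frac{\frac{1}{1444} \cdot 514}{-160}\right) = -2 + \left(- \frac{986551}{4832707} + \frac{257}{722} \left(- \frac{1}{160}\right)\right) = -2 - \frac{319136779}{1546466240} = - \frac{3412069259}{1546466240} \approx -2.2064$)
$- w = \left(-1\right) \left(- \frac{3412069259}{1546466240}\right) = \frac{3412069259}{1546466240}$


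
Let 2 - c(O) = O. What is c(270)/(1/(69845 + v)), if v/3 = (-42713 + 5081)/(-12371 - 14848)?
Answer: -169842672956/9073 ≈ -1.8720e+7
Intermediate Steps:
c(O) = 2 - O
v = 37632/9073 (v = 3*((-42713 + 5081)/(-12371 - 14848)) = 3*(-37632/(-27219)) = 3*(-37632*(-1/27219)) = 3*(12544/9073) = 37632/9073 ≈ 4.1477)
c(270)/(1/(69845 + v)) = (2 - 1*270)/(1/(69845 + 37632/9073)) = (2 - 270)/(1/(633741317/9073)) = -268/9073/633741317 = -268*633741317/9073 = -169842672956/9073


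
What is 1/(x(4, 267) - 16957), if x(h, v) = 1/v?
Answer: -267/4527518 ≈ -5.8973e-5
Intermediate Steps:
1/(x(4, 267) - 16957) = 1/(1/267 - 16957) = 1/(-4527518/267) = -267/4527518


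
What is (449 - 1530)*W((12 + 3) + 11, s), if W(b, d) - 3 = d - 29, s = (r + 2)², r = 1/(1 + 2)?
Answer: 199985/9 ≈ 22221.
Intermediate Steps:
r = ⅓ (r = 1/3 = ⅓ ≈ 0.33333)
s = 49/9 (s = (⅓ + 2)² = (7/3)² = 49/9 ≈ 5.4444)
W(b, d) = -26 + d (W(b, d) = 3 + (d - 29) = 3 + (-29 + d) = -26 + d)
(449 - 1530)*W((12 + 3) + 11, s) = (449 - 1530)*(-26 + 49/9) = -1081*(-185/9) = 199985/9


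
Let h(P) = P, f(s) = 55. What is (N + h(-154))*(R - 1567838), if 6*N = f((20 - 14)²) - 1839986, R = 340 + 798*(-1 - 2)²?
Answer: 1436157755090/3 ≈ 4.7872e+11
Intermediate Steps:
R = 7522 (R = 340 + 798*(-3)² = 340 + 798*9 = 340 + 7182 = 7522)
N = -1839931/6 (N = (55 - 1839986)/6 = (⅙)*(-1839931) = -1839931/6 ≈ -3.0666e+5)
(N + h(-154))*(R - 1567838) = (-1839931/6 - 154)*(7522 - 1567838) = -1840855/6*(-1560316) = 1436157755090/3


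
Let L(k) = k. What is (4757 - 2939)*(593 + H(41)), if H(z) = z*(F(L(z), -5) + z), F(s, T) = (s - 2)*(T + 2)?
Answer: -4586814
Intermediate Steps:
F(s, T) = (-2 + s)*(2 + T)
H(z) = z*(6 - 2*z) (H(z) = z*((-4 - 2*(-5) + 2*z - 5*z) + z) = z*((-4 + 10 + 2*z - 5*z) + z) = z*((6 - 3*z) + z) = z*(6 - 2*z))
(4757 - 2939)*(593 + H(41)) = (4757 - 2939)*(593 + 2*41*(3 - 1*41)) = 1818*(593 + 2*41*(3 - 41)) = 1818*(593 + 2*41*(-38)) = 1818*(593 - 3116) = 1818*(-2523) = -4586814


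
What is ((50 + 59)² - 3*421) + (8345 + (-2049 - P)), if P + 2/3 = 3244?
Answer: 41012/3 ≈ 13671.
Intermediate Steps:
P = 9730/3 (P = -⅔ + 3244 = 9730/3 ≈ 3243.3)
((50 + 59)² - 3*421) + (8345 + (-2049 - P)) = ((50 + 59)² - 3*421) + (8345 + (-2049 - 1*9730/3)) = (109² - 1263) + (8345 + (-2049 - 9730/3)) = (11881 - 1263) + (8345 - 15877/3) = 10618 + 9158/3 = 41012/3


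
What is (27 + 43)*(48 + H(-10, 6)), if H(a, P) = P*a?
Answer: -840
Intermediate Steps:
(27 + 43)*(48 + H(-10, 6)) = (27 + 43)*(48 + 6*(-10)) = 70*(48 - 60) = 70*(-12) = -840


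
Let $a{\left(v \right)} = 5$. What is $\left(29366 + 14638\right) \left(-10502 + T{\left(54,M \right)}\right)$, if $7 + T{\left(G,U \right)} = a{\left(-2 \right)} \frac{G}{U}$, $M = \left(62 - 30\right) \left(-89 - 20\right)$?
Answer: $- \frac{201624468831}{436} \approx -4.6244 \cdot 10^{8}$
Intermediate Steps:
$M = -3488$ ($M = 32 \left(-109\right) = -3488$)
$T{\left(G,U \right)} = -7 + \frac{5 G}{U}$ ($T{\left(G,U \right)} = -7 + 5 \frac{G}{U} = -7 + \frac{5 G}{U}$)
$\left(29366 + 14638\right) \left(-10502 + T{\left(54,M \right)}\right) = \left(29366 + 14638\right) \left(-10502 - \left(7 - \frac{270}{-3488}\right)\right) = 44004 \left(-10502 - \left(7 - - \frac{135}{1744}\right)\right) = 44004 \left(-10502 - \frac{12343}{1744}\right) = 44004 \left(- \frac{18327831}{1744}\right) = - \frac{201624468831}{436}$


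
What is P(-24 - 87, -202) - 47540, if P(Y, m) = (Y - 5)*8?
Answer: -48468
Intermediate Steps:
P(Y, m) = -40 + 8*Y (P(Y, m) = (-5 + Y)*8 = -40 + 8*Y)
P(-24 - 87, -202) - 47540 = (-40 + 8*(-24 - 87)) - 47540 = (-40 + 8*(-111)) - 47540 = (-40 - 888) - 47540 = -928 - 47540 = -48468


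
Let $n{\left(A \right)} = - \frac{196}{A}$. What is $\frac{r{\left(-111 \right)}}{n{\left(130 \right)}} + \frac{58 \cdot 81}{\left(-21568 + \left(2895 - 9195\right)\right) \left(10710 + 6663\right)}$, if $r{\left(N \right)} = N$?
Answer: $\frac{145547804244}{1976948953} \approx 73.622$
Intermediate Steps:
$\frac{r{\left(-111 \right)}}{n{\left(130 \right)}} + \frac{58 \cdot 81}{\left(-21568 + \left(2895 - 9195\right)\right) \left(10710 + 6663\right)} = - \frac{111}{\left(-196\right) \frac{1}{130}} + \frac{58 \cdot 81}{\left(-21568 + \left(2895 - 9195\right)\right) \left(10710 + 6663\right)} = - \frac{111}{\left(-196\right) \frac{1}{130}} + \frac{4698}{\left(-21568 - 6300\right) 17373} = - \frac{111}{- \frac{98}{65}} + \frac{4698}{\left(-27868\right) 17373} = \left(-111\right) \left(- \frac{65}{98}\right) + \frac{4698}{-484150764} = \frac{7215}{98} + 4698 \left(- \frac{1}{484150764}\right) = \frac{7215}{98} - \frac{783}{80691794} = \frac{145547804244}{1976948953}$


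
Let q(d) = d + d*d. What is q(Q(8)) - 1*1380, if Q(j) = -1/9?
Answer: -111788/81 ≈ -1380.1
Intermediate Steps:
Q(j) = -⅑ (Q(j) = -1*⅑ = -⅑)
q(d) = d + d²
q(Q(8)) - 1*1380 = -(1 - ⅑)/9 - 1*1380 = -⅑*8/9 - 1380 = -8/81 - 1380 = -111788/81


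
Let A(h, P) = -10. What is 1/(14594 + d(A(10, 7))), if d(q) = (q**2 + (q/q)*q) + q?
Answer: 1/14674 ≈ 6.8148e-5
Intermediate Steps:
d(q) = q**2 + 2*q (d(q) = (q**2 + 1*q) + q = (q**2 + q) + q = (q + q**2) + q = q**2 + 2*q)
1/(14594 + d(A(10, 7))) = 1/(14594 - 10*(2 - 10)) = 1/(14594 - 10*(-8)) = 1/(14594 + 80) = 1/14674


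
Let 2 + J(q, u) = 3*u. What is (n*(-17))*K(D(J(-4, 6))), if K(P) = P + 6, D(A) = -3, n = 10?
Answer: -510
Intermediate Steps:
J(q, u) = -2 + 3*u
K(P) = 6 + P
(n*(-17))*K(D(J(-4, 6))) = (10*(-17))*(6 - 3) = -170*3 = -510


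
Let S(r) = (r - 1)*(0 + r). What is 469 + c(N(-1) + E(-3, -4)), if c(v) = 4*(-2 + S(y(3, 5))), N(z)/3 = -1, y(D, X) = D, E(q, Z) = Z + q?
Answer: 485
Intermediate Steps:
N(z) = -3 (N(z) = 3*(-1) = -3)
S(r) = r*(-1 + r) (S(r) = (-1 + r)*r = r*(-1 + r))
c(v) = 16 (c(v) = 4*(-2 + 3*(-1 + 3)) = 4*(-2 + 3*2) = 4*(-2 + 6) = 4*4 = 16)
469 + c(N(-1) + E(-3, -4)) = 469 + 16 = 485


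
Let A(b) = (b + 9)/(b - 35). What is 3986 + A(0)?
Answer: 139501/35 ≈ 3985.7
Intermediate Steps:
A(b) = (9 + b)/(-35 + b)
3986 + A(0) = 3986 + (9 + 0)/(-35 + 0) = 3986 + 9/(-35) = 3986 - 1/35*9 = 3986 - 9/35 = 139501/35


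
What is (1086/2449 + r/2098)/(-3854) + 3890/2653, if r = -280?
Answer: 19256252202449/13133583451331 ≈ 1.4662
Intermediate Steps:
(1086/2449 + r/2098)/(-3854) + 3890/2653 = (1086/2449 - 280/2098)/(-3854) + 3890/2653 = (1086*(1/2449) - 280*1/2098)*(-1/3854) + 3890*(1/2653) = (1086/2449 - 140/1049)*(-1/3854) + 3890/2653 = (796354/2569001)*(-1/3854) + 3890/2653 = -398177/4950464927 + 3890/2653 = 19256252202449/13133583451331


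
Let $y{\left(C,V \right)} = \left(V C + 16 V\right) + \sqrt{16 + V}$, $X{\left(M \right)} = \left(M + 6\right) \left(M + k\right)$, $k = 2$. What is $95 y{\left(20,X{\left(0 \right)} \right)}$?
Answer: $41040 + 190 \sqrt{7} \approx 41543.0$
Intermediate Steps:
$X{\left(M \right)} = \left(2 + M\right) \left(6 + M\right)$ ($X{\left(M \right)} = \left(M + 6\right) \left(M + 2\right) = \left(6 + M\right) \left(2 + M\right) = \left(2 + M\right) \left(6 + M\right)$)
$y{\left(C,V \right)} = \sqrt{16 + V} + 16 V + C V$ ($y{\left(C,V \right)} = \left(C V + 16 V\right) + \sqrt{16 + V} = \left(16 V + C V\right) + \sqrt{16 + V} = \sqrt{16 + V} + 16 V + C V$)
$95 y{\left(20,X{\left(0 \right)} \right)} = 95 \left(\sqrt{16 + \left(12 + 0^{2} + 8 \cdot 0\right)} + 16 \left(12 + 0^{2} + 8 \cdot 0\right) + 20 \left(12 + 0^{2} + 8 \cdot 0\right)\right) = 95 \left(\sqrt{16 + \left(12 + 0 + 0\right)} + 16 \left(12 + 0 + 0\right) + 20 \left(12 + 0 + 0\right)\right) = 95 \left(\sqrt{16 + 12} + 16 \cdot 12 + 20 \cdot 12\right) = 95 \left(\sqrt{28} + 192 + 240\right) = 95 \left(2 \sqrt{7} + 192 + 240\right) = 95 \left(432 + 2 \sqrt{7}\right) = 41040 + 190 \sqrt{7}$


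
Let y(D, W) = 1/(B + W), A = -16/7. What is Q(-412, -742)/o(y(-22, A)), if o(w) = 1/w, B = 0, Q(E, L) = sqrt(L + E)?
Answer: -7*I*sqrt(1154)/16 ≈ -14.862*I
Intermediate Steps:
Q(E, L) = sqrt(E + L)
A = -16/7 (A = -16*1/7 = -16/7 ≈ -2.2857)
y(D, W) = 1/W (y(D, W) = 1/(0 + W) = 1/W)
Q(-412, -742)/o(y(-22, A)) = sqrt(-412 - 742)/(1/(1/(-16/7))) = sqrt(-1154)/(1/(-7/16)) = (I*sqrt(1154))/(-16/7) = (I*sqrt(1154))*(-7/16) = -7*I*sqrt(1154)/16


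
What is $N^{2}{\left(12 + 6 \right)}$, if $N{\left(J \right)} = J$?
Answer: $324$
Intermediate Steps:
$N^{2}{\left(12 + 6 \right)} = \left(12 + 6\right)^{2} = 18^{2} = 324$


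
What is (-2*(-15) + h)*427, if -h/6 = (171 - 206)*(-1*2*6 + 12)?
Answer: 12810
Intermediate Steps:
h = 0 (h = -6*(171 - 206)*(-1*2*6 + 12) = -(-210)*(-2*6 + 12) = -(-210)*(-12 + 12) = -(-210)*0 = -6*0 = 0)
(-2*(-15) + h)*427 = (-2*(-15) + 0)*427 = (30 + 0)*427 = 30*427 = 12810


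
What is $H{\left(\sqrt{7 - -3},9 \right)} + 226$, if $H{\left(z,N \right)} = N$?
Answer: $235$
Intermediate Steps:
$H{\left(\sqrt{7 - -3},9 \right)} + 226 = 9 + 226 = 235$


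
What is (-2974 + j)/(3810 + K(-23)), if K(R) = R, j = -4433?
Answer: -7407/3787 ≈ -1.9559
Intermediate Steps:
(-2974 + j)/(3810 + K(-23)) = (-2974 - 4433)/(3810 - 23) = -7407/3787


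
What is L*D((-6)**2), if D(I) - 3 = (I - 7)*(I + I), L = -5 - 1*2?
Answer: -14637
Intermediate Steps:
L = -7 (L = -5 - 2 = -7)
D(I) = 3 + 2*I*(-7 + I) (D(I) = 3 + (I - 7)*(I + I) = 3 + (-7 + I)*(2*I) = 3 + 2*I*(-7 + I))
L*D((-6)**2) = -7*(3 - 14*(-6)**2 + 2*((-6)**2)**2) = -7*(3 - 14*36 + 2*36**2) = -7*(3 - 504 + 2*1296) = -7*(3 - 504 + 2592) = -7*2091 = -14637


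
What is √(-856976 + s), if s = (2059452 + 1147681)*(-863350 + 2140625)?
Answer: √4096389945599 ≈ 2.0240e+6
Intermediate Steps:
s = 4096390802575 (s = 3207133*1277275 = 4096390802575)
√(-856976 + s) = √(-856976 + 4096390802575) = √4096389945599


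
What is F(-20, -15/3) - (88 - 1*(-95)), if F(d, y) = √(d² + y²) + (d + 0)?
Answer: -203 + 5*√17 ≈ -182.38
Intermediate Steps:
F(d, y) = d + √(d² + y²) (F(d, y) = √(d² + y²) + d = d + √(d² + y²))
F(-20, -15/3) - (88 - 1*(-95)) = (-20 + √((-20)² + (-15/3)²)) - (88 - 1*(-95)) = (-20 + √(400 + (-15*⅓)²)) - (88 + 95) = (-20 + √(400 + (-5)²)) - 1*183 = (-20 + √(400 + 25)) - 183 = (-20 + √425) - 183 = (-20 + 5*√17) - 183 = -203 + 5*√17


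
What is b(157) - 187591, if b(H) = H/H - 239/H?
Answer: -29451869/157 ≈ -1.8759e+5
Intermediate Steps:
b(H) = 1 - 239/H
b(157) - 187591 = (-239 + 157)/157 - 187591 = (1/157)*(-82) - 187591 = -82/157 - 187591 = -29451869/157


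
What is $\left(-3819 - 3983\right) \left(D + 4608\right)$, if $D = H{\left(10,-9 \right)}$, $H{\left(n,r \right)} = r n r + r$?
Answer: $-42201018$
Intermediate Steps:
$H{\left(n,r \right)} = r + n r^{2}$ ($H{\left(n,r \right)} = n r r + r = n r^{2} + r = r + n r^{2}$)
$D = 801$ ($D = - 9 \left(1 + 10 \left(-9\right)\right) = - 9 \left(1 - 90\right) = \left(-9\right) \left(-89\right) = 801$)
$\left(-3819 - 3983\right) \left(D + 4608\right) = \left(-3819 - 3983\right) \left(801 + 4608\right) = \left(-7802\right) 5409 = -42201018$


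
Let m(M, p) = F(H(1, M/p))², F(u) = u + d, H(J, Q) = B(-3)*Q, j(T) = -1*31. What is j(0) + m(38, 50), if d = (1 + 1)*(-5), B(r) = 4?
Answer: 10901/625 ≈ 17.442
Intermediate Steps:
d = -10 (d = 2*(-5) = -10)
j(T) = -31
H(J, Q) = 4*Q
F(u) = -10 + u (F(u) = u - 10 = -10 + u)
m(M, p) = (-10 + 4*M/p)² (m(M, p) = (-10 + 4*(M/p))² = (-10 + 4*M/p)²)
j(0) + m(38, 50) = -31 + (-10 + 4*38/50)² = -31 + (-10 + 4*38*(1/50))² = -31 + (-10 + 76/25)² = -31 + (-174/25)² = -31 + 30276/625 = 10901/625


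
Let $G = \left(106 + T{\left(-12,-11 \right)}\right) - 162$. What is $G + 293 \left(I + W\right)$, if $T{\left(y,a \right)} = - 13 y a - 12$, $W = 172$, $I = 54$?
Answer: $64434$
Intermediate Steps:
$T{\left(y,a \right)} = -12 - 13 a y$ ($T{\left(y,a \right)} = - 13 a y - 12 = -12 - 13 a y$)
$G = -1784$ ($G = \left(106 - \left(12 - -1716\right)\right) - 162 = \left(106 - 1728\right) - 162 = -1622 - 162 = -1784$)
$G + 293 \left(I + W\right) = -1784 + 293 \left(54 + 172\right) = -1784 + 293 \cdot 226 = -1784 + 66218 = 64434$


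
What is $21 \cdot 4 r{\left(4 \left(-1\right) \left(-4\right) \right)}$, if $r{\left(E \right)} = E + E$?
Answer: $2688$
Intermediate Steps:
$r{\left(E \right)} = 2 E$
$21 \cdot 4 r{\left(4 \left(-1\right) \left(-4\right) \right)} = 21 \cdot 4 \cdot 2 \cdot 4 \left(-1\right) \left(-4\right) = 84 \cdot 2 \left(\left(-4\right) \left(-4\right)\right) = 84 \cdot 2 \cdot 16 = 84 \cdot 32 = 2688$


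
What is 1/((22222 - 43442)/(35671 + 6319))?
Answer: -4199/2122 ≈ -1.9788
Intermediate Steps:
1/((22222 - 43442)/(35671 + 6319)) = 1/(-21220/41990) = 1/(-21220*1/41990) = 1/(-2122/4199) = -4199/2122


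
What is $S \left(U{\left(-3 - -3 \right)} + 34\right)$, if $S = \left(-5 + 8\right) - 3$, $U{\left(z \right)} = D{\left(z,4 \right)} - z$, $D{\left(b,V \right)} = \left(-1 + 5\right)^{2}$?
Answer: $0$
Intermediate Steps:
$D{\left(b,V \right)} = 16$ ($D{\left(b,V \right)} = 4^{2} = 16$)
$U{\left(z \right)} = 16 - z$
$S = 0$ ($S = 3 - 3 = 0$)
$S \left(U{\left(-3 - -3 \right)} + 34\right) = 0 \left(\left(16 - \left(-3 - -3\right)\right) + 34\right) = 0 \left(\left(16 - \left(-3 + 3\right)\right) + 34\right) = 0 \left(\left(16 - 0\right) + 34\right) = 0 \left(\left(16 + 0\right) + 34\right) = 0 \left(16 + 34\right) = 0 \cdot 50 = 0$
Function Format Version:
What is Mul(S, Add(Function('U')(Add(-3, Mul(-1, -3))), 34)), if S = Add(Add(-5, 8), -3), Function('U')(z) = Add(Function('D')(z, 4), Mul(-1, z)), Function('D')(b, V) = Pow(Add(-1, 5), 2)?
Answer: 0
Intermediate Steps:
Function('D')(b, V) = 16 (Function('D')(b, V) = Pow(4, 2) = 16)
Function('U')(z) = Add(16, Mul(-1, z))
S = 0 (S = Add(3, -3) = 0)
Mul(S, Add(Function('U')(Add(-3, Mul(-1, -3))), 34)) = Mul(0, Add(Add(16, Mul(-1, Add(-3, Mul(-1, -3)))), 34)) = Mul(0, Add(Add(16, Mul(-1, Add(-3, 3))), 34)) = Mul(0, Add(Add(16, Mul(-1, 0)), 34)) = Mul(0, Add(Add(16, 0), 34)) = Mul(0, Add(16, 34)) = Mul(0, 50) = 0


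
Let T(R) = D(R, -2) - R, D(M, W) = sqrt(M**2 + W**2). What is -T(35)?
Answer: 35 - sqrt(1229) ≈ -0.057096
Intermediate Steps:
T(R) = sqrt(4 + R**2) - R (T(R) = sqrt(R**2 + (-2)**2) - R = sqrt(R**2 + 4) - R = sqrt(4 + R**2) - R)
-T(35) = -(sqrt(4 + 35**2) - 1*35) = -(sqrt(4 + 1225) - 35) = -(sqrt(1229) - 35) = -(-35 + sqrt(1229)) = 35 - sqrt(1229)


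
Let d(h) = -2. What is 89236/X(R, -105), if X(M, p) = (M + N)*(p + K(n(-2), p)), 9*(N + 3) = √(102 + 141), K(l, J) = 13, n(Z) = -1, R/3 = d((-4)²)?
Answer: 66927/598 + 22309*√3/1794 ≈ 133.46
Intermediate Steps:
R = -6 (R = 3*(-2) = -6)
N = -3 + √3 (N = -3 + √(102 + 141)/9 = -3 + √243/9 = -3 + (9*√3)/9 = -3 + √3 ≈ -1.2680)
X(M, p) = (13 + p)*(-3 + M + √3) (X(M, p) = (M + (-3 + √3))*(p + 13) = (-3 + M + √3)*(13 + p) = (13 + p)*(-3 + M + √3))
89236/X(R, -105) = 89236/(-39 + 13*(-6) + 13*√3 - 6*(-105) - 1*(-105)*(3 - √3)) = 89236/(-39 - 78 + 13*√3 + 630 + (315 - 105*√3)) = 89236/(828 - 92*√3)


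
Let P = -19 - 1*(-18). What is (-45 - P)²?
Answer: 1936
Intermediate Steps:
P = -1 (P = -19 + 18 = -1)
(-45 - P)² = (-45 - 1*(-1))² = (-45 + 1)² = (-44)² = 1936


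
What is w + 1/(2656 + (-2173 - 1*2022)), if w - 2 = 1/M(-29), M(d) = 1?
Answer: 4616/1539 ≈ 2.9994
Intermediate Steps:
w = 3 (w = 2 + 1/1 = 2 + 1 = 3)
w + 1/(2656 + (-2173 - 1*2022)) = 3 + 1/(2656 + (-2173 - 1*2022)) = 3 + 1/(2656 + (-2173 - 2022)) = 3 + 1/(2656 - 4195) = 3 + 1/(-1539) = 3 - 1/1539 = 4616/1539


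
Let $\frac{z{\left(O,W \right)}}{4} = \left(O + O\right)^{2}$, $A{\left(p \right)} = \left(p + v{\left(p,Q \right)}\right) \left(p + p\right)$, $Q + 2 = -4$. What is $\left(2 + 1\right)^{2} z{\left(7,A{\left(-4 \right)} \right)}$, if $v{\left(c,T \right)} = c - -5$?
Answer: $7056$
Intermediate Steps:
$Q = -6$ ($Q = -2 - 4 = -6$)
$v{\left(c,T \right)} = 5 + c$ ($v{\left(c,T \right)} = c + 5 = 5 + c$)
$A{\left(p \right)} = 2 p \left(5 + 2 p\right)$ ($A{\left(p \right)} = \left(p + \left(5 + p\right)\right) \left(p + p\right) = \left(5 + 2 p\right) 2 p = 2 p \left(5 + 2 p\right)$)
$z{\left(O,W \right)} = 16 O^{2}$ ($z{\left(O,W \right)} = 4 \left(O + O\right)^{2} = 4 \left(2 O\right)^{2} = 4 \cdot 4 O^{2} = 16 O^{2}$)
$\left(2 + 1\right)^{2} z{\left(7,A{\left(-4 \right)} \right)} = \left(2 + 1\right)^{2} \cdot 16 \cdot 7^{2} = 3^{2} \cdot 16 \cdot 49 = 9 \cdot 784 = 7056$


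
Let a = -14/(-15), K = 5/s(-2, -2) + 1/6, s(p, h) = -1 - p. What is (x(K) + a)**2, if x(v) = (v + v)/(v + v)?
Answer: 841/225 ≈ 3.7378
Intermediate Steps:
K = 31/6 (K = 5/(-1 - 1*(-2)) + 1/6 = 5/(-1 + 2) + 1*(1/6) = 5/1 + 1/6 = 5*1 + 1/6 = 5 + 1/6 = 31/6 ≈ 5.1667)
x(v) = 1 (x(v) = (2*v)/((2*v)) = (2*v)*(1/(2*v)) = 1)
a = 14/15 (a = -14*(-1/15) = 14/15 ≈ 0.93333)
(x(K) + a)**2 = (1 + 14/15)**2 = (29/15)**2 = 841/225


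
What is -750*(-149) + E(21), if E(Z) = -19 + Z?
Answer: 111752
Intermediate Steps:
-750*(-149) + E(21) = -750*(-149) + (-19 + 21) = 111750 + 2 = 111752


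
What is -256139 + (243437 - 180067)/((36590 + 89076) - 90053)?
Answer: -9121814837/35613 ≈ -2.5614e+5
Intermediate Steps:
-256139 + (243437 - 180067)/((36590 + 89076) - 90053) = -256139 + 63370/(125666 - 90053) = -256139 + 63370/35613 = -9121814837/35613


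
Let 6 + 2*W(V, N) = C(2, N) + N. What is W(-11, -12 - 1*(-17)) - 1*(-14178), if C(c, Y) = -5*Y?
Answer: 14165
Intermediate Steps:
W(V, N) = -3 - 2*N (W(V, N) = -3 + (-5*N + N)/2 = -3 + (-4*N)/2 = -3 - 2*N)
W(-11, -12 - 1*(-17)) - 1*(-14178) = (-3 - 2*(-12 - 1*(-17))) - 1*(-14178) = (-3 - 2*(-12 + 17)) + 14178 = (-3 - 2*5) + 14178 = (-3 - 10) + 14178 = -13 + 14178 = 14165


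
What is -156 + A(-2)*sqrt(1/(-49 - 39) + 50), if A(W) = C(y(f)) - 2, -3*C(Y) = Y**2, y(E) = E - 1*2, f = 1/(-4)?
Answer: -156 - 59*sqrt(96778)/704 ≈ -182.07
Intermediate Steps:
f = -1/4 ≈ -0.25000
y(E) = -2 + E (y(E) = E - 2 = -2 + E)
C(Y) = -Y**2/3
A(W) = -59/16 (A(W) = -(-2 - 1/4)**2/3 - 2 = -(-9/4)**2/3 - 2 = -1/3*81/16 - 2 = -27/16 - 2 = -59/16)
-156 + A(-2)*sqrt(1/(-49 - 39) + 50) = -156 - 59*sqrt(1/(-49 - 39) + 50)/16 = -156 - 59*sqrt(1/(-88) + 50)/16 = -156 - 59*sqrt(-1/88 + 50)/16 = -156 - 59*sqrt(96778)/704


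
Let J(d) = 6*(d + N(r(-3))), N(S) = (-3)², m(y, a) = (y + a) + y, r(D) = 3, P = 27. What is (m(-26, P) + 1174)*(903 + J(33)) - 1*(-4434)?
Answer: 1331529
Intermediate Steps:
m(y, a) = a + 2*y (m(y, a) = (a + y) + y = a + 2*y)
N(S) = 9
J(d) = 54 + 6*d (J(d) = 6*(d + 9) = 6*(9 + d) = 54 + 6*d)
(m(-26, P) + 1174)*(903 + J(33)) - 1*(-4434) = ((27 + 2*(-26)) + 1174)*(903 + (54 + 6*33)) - 1*(-4434) = ((27 - 52) + 1174)*(903 + (54 + 198)) + 4434 = (-25 + 1174)*(903 + 252) + 4434 = 1149*1155 + 4434 = 1327095 + 4434 = 1331529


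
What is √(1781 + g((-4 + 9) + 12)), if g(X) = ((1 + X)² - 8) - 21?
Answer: 2*√519 ≈ 45.563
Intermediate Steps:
g(X) = -29 + (1 + X)² (g(X) = (-8 + (1 + X)²) - 21 = -29 + (1 + X)²)
√(1781 + g((-4 + 9) + 12)) = √(1781 + (-29 + (1 + ((-4 + 9) + 12))²)) = √(1781 + (-29 + (1 + (5 + 12))²)) = √(1781 + (-29 + (1 + 17)²)) = √(1781 + (-29 + 18²)) = √(1781 + (-29 + 324)) = √(1781 + 295) = √2076 = 2*√519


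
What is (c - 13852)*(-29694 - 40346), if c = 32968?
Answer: -1338884640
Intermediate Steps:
(c - 13852)*(-29694 - 40346) = (32968 - 13852)*(-29694 - 40346) = 19116*(-70040) = -1338884640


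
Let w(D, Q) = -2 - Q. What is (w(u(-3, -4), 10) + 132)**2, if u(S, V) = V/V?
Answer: 14400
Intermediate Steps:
u(S, V) = 1
(w(u(-3, -4), 10) + 132)**2 = ((-2 - 1*10) + 132)**2 = ((-2 - 10) + 132)**2 = (-12 + 132)**2 = 120**2 = 14400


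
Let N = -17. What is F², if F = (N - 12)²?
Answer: 707281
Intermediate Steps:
F = 841 (F = (-17 - 12)² = (-29)² = 841)
F² = 841² = 707281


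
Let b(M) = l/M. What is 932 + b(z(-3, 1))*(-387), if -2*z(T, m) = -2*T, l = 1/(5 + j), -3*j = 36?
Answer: 6395/7 ≈ 913.57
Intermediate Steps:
j = -12 (j = -⅓*36 = -12)
l = -⅐ (l = 1/(5 - 12) = 1/(-7) = -⅐ ≈ -0.14286)
z(T, m) = T (z(T, m) = -(-1)*T = T)
b(M) = -1/(7*M)
932 + b(z(-3, 1))*(-387) = 932 - ⅐/(-3)*(-387) = 932 - ⅐*(-⅓)*(-387) = 932 + (1/21)*(-387) = 932 - 129/7 = 6395/7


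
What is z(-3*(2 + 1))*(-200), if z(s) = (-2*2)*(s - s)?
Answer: 0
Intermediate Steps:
z(s) = 0 (z(s) = -4*0 = 0)
z(-3*(2 + 1))*(-200) = 0*(-200) = 0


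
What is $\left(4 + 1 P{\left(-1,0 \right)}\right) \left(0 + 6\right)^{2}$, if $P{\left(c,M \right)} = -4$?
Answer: $0$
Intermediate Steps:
$\left(4 + 1 P{\left(-1,0 \right)}\right) \left(0 + 6\right)^{2} = \left(4 + 1 \left(-4\right)\right) \left(0 + 6\right)^{2} = \left(4 - 4\right) 6^{2} = 0 \cdot 36 = 0$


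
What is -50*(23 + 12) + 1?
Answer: -1749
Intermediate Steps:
-50*(23 + 12) + 1 = -50*35 + 1 = -1750 + 1 = -1749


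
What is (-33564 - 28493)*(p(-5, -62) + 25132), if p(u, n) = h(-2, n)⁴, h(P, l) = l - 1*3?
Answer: -1109315852149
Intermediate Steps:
h(P, l) = -3 + l (h(P, l) = l - 3 = -3 + l)
p(u, n) = (-3 + n)⁴
(-33564 - 28493)*(p(-5, -62) + 25132) = (-33564 - 28493)*((-3 - 62)⁴ + 25132) = -62057*((-65)⁴ + 25132) = -62057*(17850625 + 25132) = -62057*17875757 = -1109315852149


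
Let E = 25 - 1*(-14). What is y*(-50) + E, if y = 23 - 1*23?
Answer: 39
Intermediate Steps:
E = 39 (E = 25 + 14 = 39)
y = 0 (y = 23 - 23 = 0)
y*(-50) + E = 0*(-50) + 39 = 0 + 39 = 39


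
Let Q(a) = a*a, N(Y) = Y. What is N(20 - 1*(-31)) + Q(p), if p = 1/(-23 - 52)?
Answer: 286876/5625 ≈ 51.000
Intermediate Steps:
p = -1/75 (p = 1/(-75) = -1/75 ≈ -0.013333)
Q(a) = a²
N(20 - 1*(-31)) + Q(p) = (20 - 1*(-31)) + (-1/75)² = (20 + 31) + 1/5625 = 51 + 1/5625 = 286876/5625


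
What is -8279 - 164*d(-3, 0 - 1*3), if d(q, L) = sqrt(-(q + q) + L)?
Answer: -8279 - 164*sqrt(3) ≈ -8563.1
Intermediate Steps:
d(q, L) = sqrt(L - 2*q) (d(q, L) = sqrt(-2*q + L) = sqrt(L - 2*q))
-8279 - 164*d(-3, 0 - 1*3) = -8279 - 164*sqrt((0 - 1*3) - 2*(-3)) = -8279 - 164*sqrt((0 - 3) + 6) = -8279 - 164*sqrt(-3 + 6) = -8279 - 164*sqrt(3)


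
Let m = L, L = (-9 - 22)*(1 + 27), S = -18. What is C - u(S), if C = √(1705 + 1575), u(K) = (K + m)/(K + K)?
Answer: -443/18 + 4*√205 ≈ 32.660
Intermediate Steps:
L = -868 (L = -31*28 = -868)
m = -868
u(K) = (-868 + K)/(2*K) (u(K) = (K - 868)/(K + K) = (-868 + K)/((2*K)) = (-868 + K)*(1/(2*K)) = (-868 + K)/(2*K))
C = 4*√205 (C = √3280 = 4*√205 ≈ 57.271)
C - u(S) = 4*√205 - (-868 - 18)/(2*(-18)) = 4*√205 - (-1)*(-886)/(2*18) = 4*√205 - 1*443/18 = 4*√205 - 443/18 = -443/18 + 4*√205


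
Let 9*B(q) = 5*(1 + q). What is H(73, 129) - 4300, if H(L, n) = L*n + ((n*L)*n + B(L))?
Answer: 10979560/9 ≈ 1.2200e+6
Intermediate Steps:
B(q) = 5/9 + 5*q/9 (B(q) = (5*(1 + q))/9 = (5 + 5*q)/9 = 5/9 + 5*q/9)
H(L, n) = 5/9 + 5*L/9 + L*n + L*n² (H(L, n) = L*n + ((n*L)*n + (5/9 + 5*L/9)) = L*n + ((L*n)*n + (5/9 + 5*L/9)) = L*n + (L*n² + (5/9 + 5*L/9)) = L*n + (5/9 + 5*L/9 + L*n²) = 5/9 + 5*L/9 + L*n + L*n²)
H(73, 129) - 4300 = (5/9 + (5/9)*73 + 73*129 + 73*129²) - 4300 = (5/9 + 365/9 + 9417 + 73*16641) - 4300 = (5/9 + 365/9 + 9417 + 1214793) - 4300 = 11018260/9 - 4300 = 10979560/9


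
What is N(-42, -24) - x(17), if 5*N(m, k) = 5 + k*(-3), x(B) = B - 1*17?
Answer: 77/5 ≈ 15.400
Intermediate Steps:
x(B) = -17 + B (x(B) = B - 17 = -17 + B)
N(m, k) = 1 - 3*k/5 (N(m, k) = (5 + k*(-3))/5 = (5 - 3*k)/5 = 1 - 3*k/5)
N(-42, -24) - x(17) = (1 - ⅗*(-24)) - (-17 + 17) = (1 + 72/5) - 1*0 = 77/5 + 0 = 77/5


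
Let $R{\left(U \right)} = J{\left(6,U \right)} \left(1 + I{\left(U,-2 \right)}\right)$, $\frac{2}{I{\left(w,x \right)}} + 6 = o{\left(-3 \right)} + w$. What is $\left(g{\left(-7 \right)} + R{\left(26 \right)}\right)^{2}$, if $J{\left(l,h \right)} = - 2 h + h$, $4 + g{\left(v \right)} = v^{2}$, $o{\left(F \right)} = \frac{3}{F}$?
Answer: $\frac{95481}{361} \approx 264.49$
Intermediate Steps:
$g{\left(v \right)} = -4 + v^{2}$
$J{\left(l,h \right)} = - h$
$I{\left(w,x \right)} = \frac{2}{-7 + w}$ ($I{\left(w,x \right)} = \frac{2}{-6 + \left(\frac{3}{-3} + w\right)} = \frac{2}{-6 + \left(3 \left(- \frac{1}{3}\right) + w\right)} = \frac{2}{-6 + \left(-1 + w\right)} = \frac{2}{-7 + w}$)
$R{\left(U \right)} = - U \left(1 + \frac{2}{-7 + U}\right)$
$\left(g{\left(-7 \right)} + R{\left(26 \right)}\right)^{2} = \left(\left(-4 + \left(-7\right)^{2}\right) + \frac{26 \left(5 - 26\right)}{-7 + 26}\right)^{2} = \left(\left(-4 + 49\right) + \frac{26 \left(5 - 26\right)}{19}\right)^{2} = \left(45 + 26 \cdot \frac{1}{19} \left(-21\right)\right)^{2} = \left(45 - \frac{546}{19}\right)^{2} = \left(\frac{309}{19}\right)^{2} = \frac{95481}{361}$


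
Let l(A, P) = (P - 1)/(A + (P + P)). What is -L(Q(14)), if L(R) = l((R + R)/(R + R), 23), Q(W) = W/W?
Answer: -22/47 ≈ -0.46809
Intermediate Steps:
Q(W) = 1
l(A, P) = (-1 + P)/(A + 2*P)
L(R) = 22/47 (L(R) = (-1 + 23)/((R + R)/(R + R) + 2*23) = 22/((2*R)/((2*R)) + 46) = 22/((2*R)*(1/(2*R)) + 46) = 22/(1 + 46) = 22/47)
-L(Q(14)) = -1*22/47 = -22/47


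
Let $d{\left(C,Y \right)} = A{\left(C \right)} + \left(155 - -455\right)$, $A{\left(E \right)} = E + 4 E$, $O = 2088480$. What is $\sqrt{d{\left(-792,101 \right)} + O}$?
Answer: $\sqrt{2085130} \approx 1444.0$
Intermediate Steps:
$A{\left(E \right)} = 5 E$
$d{\left(C,Y \right)} = 610 + 5 C$ ($d{\left(C,Y \right)} = 5 C + \left(155 - -455\right) = 5 C + \left(155 + 455\right) = 5 C + 610 = 610 + 5 C$)
$\sqrt{d{\left(-792,101 \right)} + O} = \sqrt{\left(610 + 5 \left(-792\right)\right) + 2088480} = \sqrt{\left(610 - 3960\right) + 2088480} = \sqrt{-3350 + 2088480} = \sqrt{2085130}$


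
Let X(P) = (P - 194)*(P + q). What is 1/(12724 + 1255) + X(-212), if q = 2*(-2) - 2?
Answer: 1237253333/13979 ≈ 88508.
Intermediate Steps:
q = -6 (q = -4 - 2 = -6)
X(P) = (-194 + P)*(-6 + P) (X(P) = (P - 194)*(P - 6) = (-194 + P)*(-6 + P))
1/(12724 + 1255) + X(-212) = 1/(12724 + 1255) + (1164 + (-212)**2 - 200*(-212)) = 1/13979 + (1164 + 44944 + 42400) = 1/13979 + 88508 = 1237253333/13979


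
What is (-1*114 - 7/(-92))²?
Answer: 109851361/8464 ≈ 12979.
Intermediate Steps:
(-1*114 - 7/(-92))² = (-114 - 7*(-1/92))² = (-114 + 7/92)² = (-10481/92)² = 109851361/8464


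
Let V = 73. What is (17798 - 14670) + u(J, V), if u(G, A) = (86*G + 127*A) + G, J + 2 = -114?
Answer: 2307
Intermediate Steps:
J = -116 (J = -2 - 114 = -116)
u(G, A) = 87*G + 127*A
(17798 - 14670) + u(J, V) = (17798 - 14670) + (87*(-116) + 127*73) = 3128 + (-10092 + 9271) = 3128 - 821 = 2307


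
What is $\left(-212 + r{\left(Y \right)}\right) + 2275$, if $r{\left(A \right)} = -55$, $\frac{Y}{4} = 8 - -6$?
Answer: $2008$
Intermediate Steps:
$Y = 56$ ($Y = 4 \left(8 - -6\right) = 4 \left(8 + 6\right) = 4 \cdot 14 = 56$)
$\left(-212 + r{\left(Y \right)}\right) + 2275 = \left(-212 - 55\right) + 2275 = -267 + 2275 = 2008$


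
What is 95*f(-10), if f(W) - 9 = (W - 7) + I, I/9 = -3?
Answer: -3325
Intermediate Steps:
I = -27 (I = 9*(-3) = -27)
f(W) = -25 + W (f(W) = 9 + ((W - 7) - 27) = 9 + ((-7 + W) - 27) = 9 + (-34 + W) = -25 + W)
95*f(-10) = 95*(-25 - 10) = 95*(-35) = -3325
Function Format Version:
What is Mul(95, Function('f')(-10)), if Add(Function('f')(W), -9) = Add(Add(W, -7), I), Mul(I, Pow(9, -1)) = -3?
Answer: -3325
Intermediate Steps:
I = -27 (I = Mul(9, -3) = -27)
Function('f')(W) = Add(-25, W) (Function('f')(W) = Add(9, Add(Add(W, -7), -27)) = Add(9, Add(Add(-7, W), -27)) = Add(9, Add(-34, W)) = Add(-25, W))
Mul(95, Function('f')(-10)) = Mul(95, Add(-25, -10)) = Mul(95, -35) = -3325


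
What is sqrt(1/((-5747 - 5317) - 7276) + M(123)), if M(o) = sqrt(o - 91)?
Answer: sqrt(-4585 + 336355600*sqrt(2))/9170 ≈ 2.3784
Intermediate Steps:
M(o) = sqrt(-91 + o)
sqrt(1/((-5747 - 5317) - 7276) + M(123)) = sqrt(1/((-5747 - 5317) - 7276) + sqrt(-91 + 123)) = sqrt(1/(-11064 - 7276) + sqrt(32)) = sqrt(1/(-18340) + 4*sqrt(2)) = sqrt(-1/18340 + 4*sqrt(2))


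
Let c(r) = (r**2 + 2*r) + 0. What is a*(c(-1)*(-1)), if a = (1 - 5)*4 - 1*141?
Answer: -157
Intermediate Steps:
a = -157 (a = -4*4 - 141 = -16 - 141 = -157)
c(r) = r**2 + 2*r
a*(c(-1)*(-1)) = -157*(-(2 - 1))*(-1) = -157*(-1*1)*(-1) = -(-157)*(-1) = -157*1 = -157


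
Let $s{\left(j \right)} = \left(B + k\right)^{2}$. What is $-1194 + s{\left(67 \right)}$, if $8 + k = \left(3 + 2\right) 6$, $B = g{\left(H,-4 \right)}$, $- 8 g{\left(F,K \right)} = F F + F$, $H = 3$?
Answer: $- \frac{3095}{4} \approx -773.75$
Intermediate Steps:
$g{\left(F,K \right)} = - \frac{F}{8} - \frac{F^{2}}{8}$ ($g{\left(F,K \right)} = - \frac{F F + F}{8} = - \frac{F^{2} + F}{8} = - \frac{F + F^{2}}{8} = - \frac{F}{8} - \frac{F^{2}}{8}$)
$B = - \frac{3}{2}$ ($B = \left(- \frac{1}{8}\right) 3 \left(1 + 3\right) = \left(- \frac{1}{8}\right) 3 \cdot 4 = - \frac{3}{2} \approx -1.5$)
$k = 22$ ($k = -8 + \left(3 + 2\right) 6 = -8 + 5 \cdot 6 = -8 + 30 = 22$)
$s{\left(j \right)} = \frac{1681}{4}$ ($s{\left(j \right)} = \left(- \frac{3}{2} + 22\right)^{2} = \left(\frac{41}{2}\right)^{2} = \frac{1681}{4}$)
$-1194 + s{\left(67 \right)} = -1194 + \frac{1681}{4} = - \frac{3095}{4}$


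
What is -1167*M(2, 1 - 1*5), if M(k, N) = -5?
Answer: 5835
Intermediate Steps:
-1167*M(2, 1 - 1*5) = -1167*(-5) = 5835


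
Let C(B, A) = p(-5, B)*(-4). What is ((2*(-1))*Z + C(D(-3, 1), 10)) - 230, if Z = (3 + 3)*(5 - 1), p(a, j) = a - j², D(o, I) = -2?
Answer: -242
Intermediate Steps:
Z = 24 (Z = 6*4 = 24)
C(B, A) = 20 + 4*B² (C(B, A) = (-5 - B²)*(-4) = 20 + 4*B²)
((2*(-1))*Z + C(D(-3, 1), 10)) - 230 = ((2*(-1))*24 + (20 + 4*(-2)²)) - 230 = (-2*24 + (20 + 4*4)) - 230 = (-48 + (20 + 16)) - 230 = (-48 + 36) - 230 = -12 - 230 = -242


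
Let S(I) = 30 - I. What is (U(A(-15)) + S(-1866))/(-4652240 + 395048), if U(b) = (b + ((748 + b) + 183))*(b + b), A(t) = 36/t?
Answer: 2656/4434575 ≈ 0.00059893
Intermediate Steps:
U(b) = 2*b*(931 + 2*b) (U(b) = (b + (931 + b))*(2*b) = (931 + 2*b)*(2*b) = 2*b*(931 + 2*b))
(U(A(-15)) + S(-1866))/(-4652240 + 395048) = (2*(36/(-15))*(931 + 2*(36/(-15))) + (30 - 1*(-1866)))/(-4652240 + 395048) = (2*(36*(-1/15))*(931 + 2*(36*(-1/15))) + (30 + 1866))/(-4257192) = (2*(-12/5)*(931 + 2*(-12/5)) + 1896)*(-1/4257192) = (2*(-12/5)*(931 - 24/5) + 1896)*(-1/4257192) = (2*(-12/5)*(4631/5) + 1896)*(-1/4257192) = (-111144/25 + 1896)*(-1/4257192) = -63744/25*(-1/4257192) = 2656/4434575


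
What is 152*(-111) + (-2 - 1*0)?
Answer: -16874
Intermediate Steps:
152*(-111) + (-2 - 1*0) = -16872 + (-2 + 0) = -16872 - 2 = -16874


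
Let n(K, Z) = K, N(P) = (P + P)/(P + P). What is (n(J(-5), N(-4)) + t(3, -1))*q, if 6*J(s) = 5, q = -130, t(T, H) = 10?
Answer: -4225/3 ≈ -1408.3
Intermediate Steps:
J(s) = 5/6 (J(s) = (1/6)*5 = 5/6)
N(P) = 1 (N(P) = (2*P)/((2*P)) = (2*P)*(1/(2*P)) = 1)
(n(J(-5), N(-4)) + t(3, -1))*q = (5/6 + 10)*(-130) = (65/6)*(-130) = -4225/3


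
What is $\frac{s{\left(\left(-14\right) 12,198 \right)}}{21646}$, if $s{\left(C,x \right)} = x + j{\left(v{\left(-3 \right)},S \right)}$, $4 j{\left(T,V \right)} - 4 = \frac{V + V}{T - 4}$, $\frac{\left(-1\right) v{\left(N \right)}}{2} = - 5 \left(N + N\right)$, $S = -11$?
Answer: $\frac{25483}{2770688} \approx 0.0091974$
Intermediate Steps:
$v{\left(N \right)} = 20 N$ ($v{\left(N \right)} = - 2 \left(- 5 \left(N + N\right)\right) = - 2 \left(- 5 \cdot 2 N\right) = - 2 \left(- 10 N\right) = 20 N$)
$j{\left(T,V \right)} = 1 + \frac{V}{2 \left(-4 + T\right)}$ ($j{\left(T,V \right)} = 1 + \frac{\left(V + V\right) \frac{1}{T - 4}}{4} = 1 + \frac{2 V \frac{1}{-4 + T}}{4} = 1 + \frac{V}{2 \left(-4 + T\right)}$)
$s{\left(C,x \right)} = \frac{139}{128} + x$ ($s{\left(C,x \right)} = x + \frac{-4 + 20 \left(-3\right) + \frac{1}{2} \left(-11\right)}{-4 + 20 \left(-3\right)} = x + \frac{-4 - 60 - \frac{11}{2}}{-4 - 60} = x + \frac{1}{-64} \left(- \frac{139}{2}\right) = x - - \frac{139}{128} = x + \frac{139}{128} = \frac{139}{128} + x$)
$\frac{s{\left(\left(-14\right) 12,198 \right)}}{21646} = \frac{\frac{139}{128} + 198}{21646} = \frac{25483}{128} \cdot \frac{1}{21646} = \frac{25483}{2770688}$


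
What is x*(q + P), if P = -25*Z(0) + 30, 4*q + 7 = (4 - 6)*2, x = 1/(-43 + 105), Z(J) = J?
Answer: 109/248 ≈ 0.43952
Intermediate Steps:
x = 1/62 ≈ 0.016129
q = -11/4 (q = -7/4 + ((4 - 6)*2)/4 = -7/4 + (-2*2)/4 = -7/4 + (¼)*(-4) = -7/4 - 1 = -11/4 ≈ -2.7500)
P = 30 (P = -25*0 + 30 = 0 + 30 = 30)
x*(q + P) = (-11/4 + 30)/62 = (1/62)*(109/4) = 109/248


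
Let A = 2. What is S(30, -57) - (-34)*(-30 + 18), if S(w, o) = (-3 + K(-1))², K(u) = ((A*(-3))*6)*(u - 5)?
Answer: 44961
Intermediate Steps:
K(u) = 180 - 36*u (K(u) = ((2*(-3))*6)*(u - 5) = (-6*6)*(-5 + u) = -36*(-5 + u) = 180 - 36*u)
S(w, o) = 45369 (S(w, o) = (-3 + (180 - 36*(-1)))² = (-3 + (180 + 36))² = (-3 + 216)² = 213² = 45369)
S(30, -57) - (-34)*(-30 + 18) = 45369 - (-34)*(-30 + 18) = 45369 - (-34)*(-12) = 45369 - 1*408 = 45369 - 408 = 44961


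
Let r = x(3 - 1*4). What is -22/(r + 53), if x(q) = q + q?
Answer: -22/51 ≈ -0.43137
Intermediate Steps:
x(q) = 2*q
r = -2 (r = 2*(3 - 1*4) = 2*(3 - 4) = 2*(-1) = -2)
-22/(r + 53) = -22/(-2 + 53) = -22/51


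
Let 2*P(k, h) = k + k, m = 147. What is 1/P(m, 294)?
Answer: 1/147 ≈ 0.0068027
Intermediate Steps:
P(k, h) = k (P(k, h) = (k + k)/2 = (2*k)/2 = k)
1/P(m, 294) = 1/147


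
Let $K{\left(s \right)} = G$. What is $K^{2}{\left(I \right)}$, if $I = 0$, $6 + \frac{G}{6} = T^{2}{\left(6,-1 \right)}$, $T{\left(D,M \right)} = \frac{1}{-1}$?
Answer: $900$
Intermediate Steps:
$T{\left(D,M \right)} = -1$
$G = -30$ ($G = -36 + 6 \left(-1\right)^{2} = -36 + 6 \cdot 1 = -36 + 6 = -30$)
$K{\left(s \right)} = -30$
$K^{2}{\left(I \right)} = \left(-30\right)^{2} = 900$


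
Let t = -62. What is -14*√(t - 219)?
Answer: -14*I*√281 ≈ -234.68*I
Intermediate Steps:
-14*√(t - 219) = -14*√(-62 - 219) = -14*I*√281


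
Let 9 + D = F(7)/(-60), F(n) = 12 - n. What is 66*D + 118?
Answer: -963/2 ≈ -481.50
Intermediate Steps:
D = -109/12 (D = -9 + (12 - 1*7)/(-60) = -9 + (12 - 7)*(-1/60) = -9 + 5*(-1/60) = -9 - 1/12 = -109/12 ≈ -9.0833)
66*D + 118 = 66*(-109/12) + 118 = -1199/2 + 118 = -963/2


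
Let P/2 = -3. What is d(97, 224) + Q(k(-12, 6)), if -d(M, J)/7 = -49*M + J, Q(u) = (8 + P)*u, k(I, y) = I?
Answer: 31679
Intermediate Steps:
P = -6 (P = 2*(-3) = -6)
Q(u) = 2*u (Q(u) = (8 - 6)*u = 2*u)
d(M, J) = -7*J + 343*M (d(M, J) = -7*(-49*M + J) = -7*(J - 49*M) = -7*J + 343*M)
d(97, 224) + Q(k(-12, 6)) = (-7*224 + 343*97) + 2*(-12) = (-1568 + 33271) - 24 = 31703 - 24 = 31679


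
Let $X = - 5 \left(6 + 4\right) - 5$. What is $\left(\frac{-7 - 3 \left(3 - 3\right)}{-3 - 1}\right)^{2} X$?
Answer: $- \frac{2695}{16} \approx -168.44$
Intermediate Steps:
$X = -55$ ($X = \left(-5\right) 10 - 5 = -50 - 5 = -55$)
$\left(\frac{-7 - 3 \left(3 - 3\right)}{-3 - 1}\right)^{2} X = \left(\frac{-7 - 3 \left(3 - 3\right)}{-3 - 1}\right)^{2} \left(-55\right) = \left(\frac{-7 - 0}{-4}\right)^{2} \left(-55\right) = \left(\left(-7 + 0\right) \left(- \frac{1}{4}\right)\right)^{2} \left(-55\right) = \left(\left(-7\right) \left(- \frac{1}{4}\right)\right)^{2} \left(-55\right) = \left(\frac{7}{4}\right)^{2} \left(-55\right) = \frac{49}{16} \left(-55\right) = - \frac{2695}{16}$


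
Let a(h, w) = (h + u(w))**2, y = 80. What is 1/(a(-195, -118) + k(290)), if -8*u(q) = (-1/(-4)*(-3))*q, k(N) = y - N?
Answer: 256/10816449 ≈ 2.3668e-5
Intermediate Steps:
k(N) = 80 - N
u(q) = 3*q/32 (u(q) = --1/(-4)*(-3)*q/8 = --1*(-1/4)*(-3)*q/8 = -(1/4)*(-3)*q/8 = -(-3)*q/32 = 3*q/32)
a(h, w) = (h + 3*w/32)**2
1/(a(-195, -118) + k(290)) = 1/((3*(-118) + 32*(-195))**2/1024 + (80 - 1*290)) = 1/((-354 - 6240)**2/1024 + (80 - 290)) = 1/((1/1024)*(-6594)**2 - 210) = 1/((1/1024)*43480836 - 210) = 1/(10870209/256 - 210) = 1/(10816449/256) = 256/10816449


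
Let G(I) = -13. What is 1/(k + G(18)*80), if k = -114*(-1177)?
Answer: 1/133138 ≈ 7.5110e-6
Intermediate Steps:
k = 134178
1/(k + G(18)*80) = 1/(134178 - 13*80) = 1/(134178 - 1040) = 1/133138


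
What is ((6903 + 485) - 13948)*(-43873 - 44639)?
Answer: 580638720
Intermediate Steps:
((6903 + 485) - 13948)*(-43873 - 44639) = (7388 - 13948)*(-88512) = -6560*(-88512) = 580638720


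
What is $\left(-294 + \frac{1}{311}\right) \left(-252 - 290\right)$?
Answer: $\frac{49556686}{311} \approx 1.5935 \cdot 10^{5}$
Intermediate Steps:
$\left(-294 + \frac{1}{311}\right) \left(-252 - 290\right) = \left(-294 + \frac{1}{311}\right) \left(-542\right) = \left(- \frac{91433}{311}\right) \left(-542\right) = \frac{49556686}{311}$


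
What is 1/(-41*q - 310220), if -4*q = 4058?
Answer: -2/537251 ≈ -3.7227e-6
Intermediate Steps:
q = -2029/2 (q = -¼*4058 = -2029/2 ≈ -1014.5)
1/(-41*q - 310220) = 1/(-41*(-2029/2) - 310220) = 1/(83189/2 - 310220) = 1/(-537251/2) = -2/537251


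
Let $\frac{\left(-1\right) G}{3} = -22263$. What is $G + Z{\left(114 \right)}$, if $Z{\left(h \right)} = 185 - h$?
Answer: $66860$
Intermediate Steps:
$G = 66789$ ($G = \left(-3\right) \left(-22263\right) = 66789$)
$G + Z{\left(114 \right)} = 66789 + \left(185 - 114\right) = 66789 + 71 = 66860$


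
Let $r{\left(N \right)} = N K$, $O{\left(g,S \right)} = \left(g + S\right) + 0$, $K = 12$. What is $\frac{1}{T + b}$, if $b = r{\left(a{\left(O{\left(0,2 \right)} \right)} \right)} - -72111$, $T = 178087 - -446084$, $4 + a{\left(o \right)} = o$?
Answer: $\frac{1}{696258} \approx 1.4362 \cdot 10^{-6}$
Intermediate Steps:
$O{\left(g,S \right)} = S + g$ ($O{\left(g,S \right)} = \left(S + g\right) + 0 = S + g$)
$a{\left(o \right)} = -4 + o$
$r{\left(N \right)} = 12 N$ ($r{\left(N \right)} = N 12 = 12 N$)
$T = 624171$ ($T = 178087 + 446084 = 624171$)
$b = 72087$ ($b = 12 \left(-4 + \left(2 + 0\right)\right) - -72111 = 12 \left(-4 + 2\right) + 72111 = 12 \left(-2\right) + 72111 = -24 + 72111 = 72087$)
$\frac{1}{T + b} = \frac{1}{624171 + 72087} = \frac{1}{696258}$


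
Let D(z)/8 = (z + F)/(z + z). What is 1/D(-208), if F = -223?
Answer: 52/431 ≈ 0.12065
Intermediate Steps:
D(z) = 4*(-223 + z)/z (D(z) = 8*((z - 223)/(z + z)) = 8*((-223 + z)/((2*z))) = 8*((-223 + z)*(1/(2*z))) = 8*((-223 + z)/(2*z)) = 4*(-223 + z)/z)
1/D(-208) = 1/(4 - 892/(-208)) = 1/(4 - 892*(-1/208)) = 1/(4 + 223/52) = 1/(431/52) = 52/431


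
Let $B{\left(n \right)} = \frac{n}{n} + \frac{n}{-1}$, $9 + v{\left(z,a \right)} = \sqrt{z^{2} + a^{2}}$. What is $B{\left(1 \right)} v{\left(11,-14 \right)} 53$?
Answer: $0$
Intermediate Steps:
$v{\left(z,a \right)} = -9 + \sqrt{a^{2} + z^{2}}$ ($v{\left(z,a \right)} = -9 + \sqrt{z^{2} + a^{2}} = -9 + \sqrt{a^{2} + z^{2}}$)
$B{\left(n \right)} = 1 - n$ ($B{\left(n \right)} = 1 + n \left(-1\right) = 1 - n$)
$B{\left(1 \right)} v{\left(11,-14 \right)} 53 = \left(1 - 1\right) \left(-9 + \sqrt{\left(-14\right)^{2} + 11^{2}}\right) 53 = \left(1 - 1\right) \left(-9 + \sqrt{196 + 121}\right) 53 = 0 \left(-9 + \sqrt{317}\right) 53 = 0 \cdot 53 = 0$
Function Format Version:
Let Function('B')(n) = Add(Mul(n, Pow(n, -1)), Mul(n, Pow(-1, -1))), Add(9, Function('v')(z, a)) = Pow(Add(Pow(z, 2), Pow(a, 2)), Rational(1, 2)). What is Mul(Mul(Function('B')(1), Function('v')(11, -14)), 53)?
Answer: 0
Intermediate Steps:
Function('v')(z, a) = Add(-9, Pow(Add(Pow(a, 2), Pow(z, 2)), Rational(1, 2))) (Function('v')(z, a) = Add(-9, Pow(Add(Pow(z, 2), Pow(a, 2)), Rational(1, 2))) = Add(-9, Pow(Add(Pow(a, 2), Pow(z, 2)), Rational(1, 2))))
Function('B')(n) = Add(1, Mul(-1, n)) (Function('B')(n) = Add(1, Mul(n, -1)) = Add(1, Mul(-1, n)))
Mul(Mul(Function('B')(1), Function('v')(11, -14)), 53) = Mul(Mul(Add(1, Mul(-1, 1)), Add(-9, Pow(Add(Pow(-14, 2), Pow(11, 2)), Rational(1, 2)))), 53) = Mul(Mul(Add(1, -1), Add(-9, Pow(Add(196, 121), Rational(1, 2)))), 53) = Mul(Mul(0, Add(-9, Pow(317, Rational(1, 2)))), 53) = Mul(0, 53) = 0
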